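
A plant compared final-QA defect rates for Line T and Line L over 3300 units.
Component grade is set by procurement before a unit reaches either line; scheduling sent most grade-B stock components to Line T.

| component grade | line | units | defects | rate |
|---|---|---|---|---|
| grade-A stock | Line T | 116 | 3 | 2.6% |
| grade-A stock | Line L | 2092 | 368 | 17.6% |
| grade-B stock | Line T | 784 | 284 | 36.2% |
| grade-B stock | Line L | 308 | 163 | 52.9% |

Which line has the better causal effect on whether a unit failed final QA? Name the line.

Line T

Component grade is set before the line has any effect — it is not caused by the line — and it independently drives the outcome. That makes it a confounder, so the causal comparison is within component grade levels.
Within each level — grade-A stock: 2.6% vs 17.6%; grade-B stock: 36.2% vs 52.9% — Line T is lower every time.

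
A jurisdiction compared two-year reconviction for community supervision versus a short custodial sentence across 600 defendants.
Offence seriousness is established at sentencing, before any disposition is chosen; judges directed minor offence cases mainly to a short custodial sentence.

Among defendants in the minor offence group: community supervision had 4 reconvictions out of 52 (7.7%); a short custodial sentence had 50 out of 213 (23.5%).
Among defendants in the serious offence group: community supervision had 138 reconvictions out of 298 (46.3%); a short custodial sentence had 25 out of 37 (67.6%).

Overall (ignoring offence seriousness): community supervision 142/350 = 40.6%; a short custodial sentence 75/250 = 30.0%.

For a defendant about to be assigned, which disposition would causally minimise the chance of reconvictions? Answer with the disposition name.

The offence seriousness-specific comparison favours community supervision throughout, but the pooled figures favour a short custodial sentence. The question is whether to condition on offence seriousness.
Offence seriousness is set before the disposition has any effect — it is not caused by the disposition — and it independently drives the outcome. That makes it a confounder, so the causal comparison is within offence seriousness levels.
Within each level — minor offence: 7.7% vs 23.5%; serious offence: 46.3% vs 67.6% — community supervision is lower every time.

community supervision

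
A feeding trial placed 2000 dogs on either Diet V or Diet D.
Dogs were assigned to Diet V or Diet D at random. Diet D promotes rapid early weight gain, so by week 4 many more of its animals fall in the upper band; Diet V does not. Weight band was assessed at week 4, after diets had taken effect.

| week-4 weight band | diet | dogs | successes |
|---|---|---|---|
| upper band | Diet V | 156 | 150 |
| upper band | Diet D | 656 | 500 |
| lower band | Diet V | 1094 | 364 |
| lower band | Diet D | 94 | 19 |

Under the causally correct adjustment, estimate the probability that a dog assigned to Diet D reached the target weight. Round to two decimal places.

0.69

Diet V is higher inside every week-4 weight band stratum but Diet D is higher in aggregate. Whether to stratify depends on how week-4 weight band relates to the diet.
Week-4 weight band is recorded after the diet and is itself shifted by it — it sits on the causal path from diet to outcome. Conditioning on a mediator would strip out part of the effect we want; the pooled comparison gives the total causal effect.
So P(outcome | do(Diet D)) is just the pooled rate for Diet D: 519/750 = 0.692.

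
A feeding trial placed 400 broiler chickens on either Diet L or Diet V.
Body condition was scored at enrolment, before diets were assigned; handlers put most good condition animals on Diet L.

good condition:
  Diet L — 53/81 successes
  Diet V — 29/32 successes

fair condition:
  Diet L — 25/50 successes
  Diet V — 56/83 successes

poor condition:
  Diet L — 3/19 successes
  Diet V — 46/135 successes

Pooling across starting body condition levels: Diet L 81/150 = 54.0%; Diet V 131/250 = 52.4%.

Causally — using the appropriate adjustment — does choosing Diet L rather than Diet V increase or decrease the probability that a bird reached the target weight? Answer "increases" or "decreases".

Starting body condition differs across diets for reasons unrelated to any effect of the diet itself, and it separately predicts the outcome — a classic confounder. We must compare within starting body condition levels.
Within each level — good condition: 65.4% vs 90.6%; fair condition: 50.0% vs 67.5%; poor condition: 15.8% vs 34.1% — Diet V is higher every time.

decreases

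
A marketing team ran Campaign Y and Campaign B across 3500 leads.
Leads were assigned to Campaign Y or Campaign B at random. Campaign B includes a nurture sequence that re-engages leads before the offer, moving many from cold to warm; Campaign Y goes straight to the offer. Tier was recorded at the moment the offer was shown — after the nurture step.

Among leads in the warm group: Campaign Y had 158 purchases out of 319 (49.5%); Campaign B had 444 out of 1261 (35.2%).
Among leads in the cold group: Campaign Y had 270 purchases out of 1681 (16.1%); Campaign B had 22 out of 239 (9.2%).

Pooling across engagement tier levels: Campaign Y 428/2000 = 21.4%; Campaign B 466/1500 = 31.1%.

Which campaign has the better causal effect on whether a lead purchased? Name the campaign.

The engagement tier-specific comparison favours Campaign Y throughout, but the pooled figures favour Campaign B. The question is whether to condition on engagement tier.
Engagement tier lies on the pathway campaign → engagement tier → outcome, so adjusting for it blocks the indirect effect. For the total causal effect of campaign, use the unadjusted pooled rates.
Pooled: Campaign Y 21.4% vs Campaign B 31.1%; Campaign B is higher overall.

Campaign B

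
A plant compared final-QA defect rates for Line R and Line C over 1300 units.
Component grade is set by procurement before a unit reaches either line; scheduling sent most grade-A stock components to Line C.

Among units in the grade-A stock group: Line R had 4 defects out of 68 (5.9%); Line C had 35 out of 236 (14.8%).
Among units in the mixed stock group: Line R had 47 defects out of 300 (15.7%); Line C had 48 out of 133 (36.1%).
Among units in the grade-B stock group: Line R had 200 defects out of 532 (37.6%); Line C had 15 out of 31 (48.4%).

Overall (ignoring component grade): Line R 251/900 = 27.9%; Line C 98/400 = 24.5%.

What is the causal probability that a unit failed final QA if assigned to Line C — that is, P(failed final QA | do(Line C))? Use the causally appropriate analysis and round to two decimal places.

Within every component grade level Line R has the lower rate, yet pooled Line C does — Simpson's reversal.
The imbalance in component grade arose from how units were allocated, not from anything the line did; and component grade independently affects the outcome. The pooled gap is confounded — condition on component grade.
Standardising Line C to the population component grade mix: 0.234·35/236 + 0.333·48/133 + 0.433·15/31 = 0.364.

0.36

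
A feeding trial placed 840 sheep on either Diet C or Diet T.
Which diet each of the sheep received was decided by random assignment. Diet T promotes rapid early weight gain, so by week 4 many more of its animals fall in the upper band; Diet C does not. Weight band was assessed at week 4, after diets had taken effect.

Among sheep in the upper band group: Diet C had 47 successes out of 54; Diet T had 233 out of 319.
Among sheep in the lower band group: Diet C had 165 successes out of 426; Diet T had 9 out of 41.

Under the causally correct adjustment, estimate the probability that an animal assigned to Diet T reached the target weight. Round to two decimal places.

0.67

The week-4 weight band-specific comparison favours Diet C throughout, but the pooled figures favour Diet T. The question is whether to condition on week-4 weight band.
The distribution of week-4 weight band is itself part of what the diet does — it is an intermediate outcome. Holding it fixed would remove that part of the effect; the total effect is the pooled difference.
So P(outcome | do(Diet T)) is just the pooled rate for Diet T: 242/360 = 0.672.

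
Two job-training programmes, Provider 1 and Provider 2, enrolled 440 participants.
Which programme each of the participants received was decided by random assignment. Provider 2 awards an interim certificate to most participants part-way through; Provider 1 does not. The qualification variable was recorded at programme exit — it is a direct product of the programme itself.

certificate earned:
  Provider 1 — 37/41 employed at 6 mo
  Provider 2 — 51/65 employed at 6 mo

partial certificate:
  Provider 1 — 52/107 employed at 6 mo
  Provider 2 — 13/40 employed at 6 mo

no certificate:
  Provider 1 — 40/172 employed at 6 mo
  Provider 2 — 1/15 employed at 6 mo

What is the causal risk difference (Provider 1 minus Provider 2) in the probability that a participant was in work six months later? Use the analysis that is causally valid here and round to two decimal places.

-0.14

Stratifying would compare programmes among participants the programmes themselves sorted into qualification attained during the programme groups — a form of selection on an intermediate. The unconditioned pooled rates give the total causal effect.
The causal difference is the pooled difference: 0.403 − 0.542 = -0.139.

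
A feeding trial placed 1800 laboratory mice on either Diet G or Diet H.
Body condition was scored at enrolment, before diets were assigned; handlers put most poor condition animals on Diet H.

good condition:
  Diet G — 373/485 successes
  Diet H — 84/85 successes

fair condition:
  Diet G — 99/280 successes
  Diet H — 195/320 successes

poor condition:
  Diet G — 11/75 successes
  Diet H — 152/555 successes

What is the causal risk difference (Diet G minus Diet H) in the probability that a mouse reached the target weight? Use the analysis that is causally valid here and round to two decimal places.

Diet H is higher inside every starting body condition stratum but Diet G is higher in aggregate. Whether to stratify depends on how starting body condition relates to the diet.
Starting body condition satisfies the back-door criterion: it is not a descendant of the diet, and it blocks the spurious path from diet to outcome. Adjusting for it (i.e., using the within-starting body condition rates) gives the causal effect.
Adjusting over the population distribution of starting body condition: 0.317·(0.769−0.988) + 0.333·(0.354−0.609) + 0.350·(0.147−0.274) = -0.199.

-0.20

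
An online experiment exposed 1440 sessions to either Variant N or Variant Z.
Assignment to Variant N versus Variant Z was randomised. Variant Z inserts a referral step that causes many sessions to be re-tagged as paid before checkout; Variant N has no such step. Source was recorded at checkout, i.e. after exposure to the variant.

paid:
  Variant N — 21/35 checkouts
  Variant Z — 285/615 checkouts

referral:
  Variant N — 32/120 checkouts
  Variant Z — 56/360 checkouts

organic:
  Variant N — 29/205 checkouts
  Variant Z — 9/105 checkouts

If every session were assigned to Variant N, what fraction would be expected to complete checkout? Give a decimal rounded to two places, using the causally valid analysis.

Within every traffic source level Variant N has the higher rate, yet pooled Variant Z does — Simpson's reversal.
Because the variant influences traffic source, traffic source is a post-treatment mediator, not a confounder. Stratifying on it would bias the estimate; the causal effect is the crude pooled difference.
So P(outcome | do(Variant N)) is just the pooled rate for Variant N: 82/360 = 0.228.

0.23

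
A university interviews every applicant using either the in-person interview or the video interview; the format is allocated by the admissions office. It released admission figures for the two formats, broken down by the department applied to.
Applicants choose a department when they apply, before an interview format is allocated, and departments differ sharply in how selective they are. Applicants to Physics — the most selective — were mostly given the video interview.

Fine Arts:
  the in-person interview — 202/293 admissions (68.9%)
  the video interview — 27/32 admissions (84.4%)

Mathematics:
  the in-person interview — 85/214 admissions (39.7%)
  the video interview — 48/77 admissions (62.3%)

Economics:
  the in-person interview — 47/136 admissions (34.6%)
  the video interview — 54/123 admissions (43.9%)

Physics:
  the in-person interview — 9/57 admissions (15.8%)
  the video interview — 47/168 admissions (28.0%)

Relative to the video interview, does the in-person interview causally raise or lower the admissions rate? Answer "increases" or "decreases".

decreases

The stratified and pooled comparisons disagree (the video interview wins within each department; the in-person interview wins overall), so the answer turns on the causal role of department.
Nothing the interview format does changes department; the imbalance is an allocation artefact. With department also predicting the outcome, the pooled figure is confounded, and the within-stratum comparison is the causal one.
Within each level — Fine Arts: 68.9% vs 84.4%; Mathematics: 39.7% vs 62.3%; Economics: 34.6% vs 43.9%; Physics: 15.8% vs 28.0% — the video interview is higher every time.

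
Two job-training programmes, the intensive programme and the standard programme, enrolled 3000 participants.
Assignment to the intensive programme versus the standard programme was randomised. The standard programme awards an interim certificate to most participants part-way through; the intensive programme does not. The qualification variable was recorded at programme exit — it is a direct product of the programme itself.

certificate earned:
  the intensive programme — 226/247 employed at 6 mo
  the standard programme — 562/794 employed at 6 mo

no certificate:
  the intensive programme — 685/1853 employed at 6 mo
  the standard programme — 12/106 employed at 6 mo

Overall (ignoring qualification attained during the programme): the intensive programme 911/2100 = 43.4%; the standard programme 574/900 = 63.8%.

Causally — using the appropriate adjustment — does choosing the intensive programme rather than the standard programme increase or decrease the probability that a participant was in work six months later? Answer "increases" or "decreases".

decreases

the intensive programme is higher inside every qualification attained during the programme stratum but the standard programme is higher in aggregate. Whether to stratify depends on how qualification attained during the programme relates to the programme.
Qualification attained during the programme is downstream of the programme. One should not condition on a consequence of treatment, so the overall rates are the right comparison.
Pooled: the intensive programme 43.4% vs the standard programme 63.8%; the standard programme is higher overall.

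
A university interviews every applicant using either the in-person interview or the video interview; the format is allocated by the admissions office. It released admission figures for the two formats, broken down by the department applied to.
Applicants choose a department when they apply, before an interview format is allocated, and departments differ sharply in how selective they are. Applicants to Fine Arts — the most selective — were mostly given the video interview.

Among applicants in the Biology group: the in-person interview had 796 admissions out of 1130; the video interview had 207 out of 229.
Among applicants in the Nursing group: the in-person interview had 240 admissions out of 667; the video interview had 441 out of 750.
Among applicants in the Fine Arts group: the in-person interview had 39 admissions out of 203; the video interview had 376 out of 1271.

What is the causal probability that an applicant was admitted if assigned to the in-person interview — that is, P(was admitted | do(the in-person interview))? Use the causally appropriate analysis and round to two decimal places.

0.41

Here department is a common cause — it drives both which interview format a case falls under and the outcome. The crude comparison mixes populations; the stratum-specific rates are the causally relevant ones.
Standardising the in-person interview to the population department mix: 0.320·796/1130 + 0.333·240/667 + 0.347·39/203 = 0.412.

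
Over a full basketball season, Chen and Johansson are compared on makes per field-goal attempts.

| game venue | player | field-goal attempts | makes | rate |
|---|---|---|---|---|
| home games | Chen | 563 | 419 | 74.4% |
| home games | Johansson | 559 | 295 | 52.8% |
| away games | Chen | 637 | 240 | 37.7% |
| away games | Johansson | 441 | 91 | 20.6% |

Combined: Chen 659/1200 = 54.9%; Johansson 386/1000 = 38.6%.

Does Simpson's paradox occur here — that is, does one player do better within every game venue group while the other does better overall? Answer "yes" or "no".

Within each game venue level (home games 74.4% vs 52.8%; away games 37.7% vs 20.6%), Chen has the higher rate every time. Pooled: 54.9% vs 38.6% — Chen has the higher rate overall. They agree.

no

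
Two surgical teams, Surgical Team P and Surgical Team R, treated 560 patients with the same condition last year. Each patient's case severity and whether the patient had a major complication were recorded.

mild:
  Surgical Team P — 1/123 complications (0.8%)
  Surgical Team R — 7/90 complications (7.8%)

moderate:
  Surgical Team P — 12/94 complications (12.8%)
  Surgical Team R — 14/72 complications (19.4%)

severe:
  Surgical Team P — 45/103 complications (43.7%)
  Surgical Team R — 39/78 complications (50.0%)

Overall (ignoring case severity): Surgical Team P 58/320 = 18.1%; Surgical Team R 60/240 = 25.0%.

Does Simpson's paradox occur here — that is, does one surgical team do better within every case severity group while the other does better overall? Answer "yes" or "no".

no

Within each case severity level (mild 0.8% vs 7.8%; moderate 12.8% vs 19.4%; severe 43.7% vs 50.0%), Surgical Team P has the lower rate every time. Pooled: 18.1% vs 25.0% — Surgical Team P has the lower rate overall. They agree.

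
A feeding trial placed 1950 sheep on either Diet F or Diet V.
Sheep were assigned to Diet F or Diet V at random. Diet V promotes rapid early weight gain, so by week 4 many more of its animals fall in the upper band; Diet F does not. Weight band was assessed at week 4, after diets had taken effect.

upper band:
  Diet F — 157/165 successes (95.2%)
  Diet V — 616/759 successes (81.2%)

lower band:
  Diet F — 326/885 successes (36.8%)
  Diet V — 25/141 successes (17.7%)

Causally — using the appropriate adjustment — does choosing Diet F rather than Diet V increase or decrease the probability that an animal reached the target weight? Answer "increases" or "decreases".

decreases

The week-4 weight band-specific comparison favours Diet F throughout, but the pooled figures favour Diet V. The question is whether to condition on week-4 weight band.
Because the diet influences week-4 weight band, week-4 weight band is a post-treatment mediator, not a confounder. Stratifying on it would bias the estimate; the causal effect is the crude pooled difference.
Pooled: Diet F 46.0% vs Diet V 71.2%; Diet V is higher overall.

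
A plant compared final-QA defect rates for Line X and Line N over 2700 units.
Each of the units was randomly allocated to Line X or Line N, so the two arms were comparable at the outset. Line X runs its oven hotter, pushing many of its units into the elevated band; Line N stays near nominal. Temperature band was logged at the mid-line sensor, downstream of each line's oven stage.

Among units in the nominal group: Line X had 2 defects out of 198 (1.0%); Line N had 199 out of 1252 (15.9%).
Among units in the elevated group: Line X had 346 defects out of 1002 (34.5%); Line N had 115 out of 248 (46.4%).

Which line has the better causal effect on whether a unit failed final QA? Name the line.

In-process temperature band is recorded after the line and is itself shifted by it — it sits on the causal path from line to outcome. Conditioning on a mediator would strip out part of the effect we want; the pooled comparison gives the total causal effect.
Pooled: Line X 29.0% vs Line N 20.9%; Line N is lower overall.

Line N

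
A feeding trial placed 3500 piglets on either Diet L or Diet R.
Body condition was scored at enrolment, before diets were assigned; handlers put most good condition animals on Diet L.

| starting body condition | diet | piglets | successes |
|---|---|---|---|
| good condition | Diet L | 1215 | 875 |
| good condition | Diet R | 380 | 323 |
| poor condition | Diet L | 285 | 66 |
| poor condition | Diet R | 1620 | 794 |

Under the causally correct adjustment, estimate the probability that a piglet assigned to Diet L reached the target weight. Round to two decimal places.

Diet R is higher inside every starting body condition stratum but Diet L is higher in aggregate. Whether to stratify depends on how starting body condition relates to the diet.
Starting body condition is set before the diet has any effect — it is not caused by the diet — and it independently drives the outcome. That makes it a confounder, so the causal comparison is within starting body condition levels.
Standardising Diet L to the population starting body condition mix: 0.456·875/1215 + 0.544·66/285 = 0.454.

0.45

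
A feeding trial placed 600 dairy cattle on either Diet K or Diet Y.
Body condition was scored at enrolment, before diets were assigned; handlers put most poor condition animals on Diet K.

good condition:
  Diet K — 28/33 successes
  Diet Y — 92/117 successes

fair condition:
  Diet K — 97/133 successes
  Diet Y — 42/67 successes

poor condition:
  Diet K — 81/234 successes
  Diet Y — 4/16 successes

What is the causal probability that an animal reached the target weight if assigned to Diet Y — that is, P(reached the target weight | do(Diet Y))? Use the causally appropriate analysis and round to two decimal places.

Starting body condition differs across diets for reasons unrelated to any effect of the diet itself, and it separately predicts the outcome — a classic confounder. We must compare within starting body condition levels.
Standardising Diet Y to the population starting body condition mix: 0.250·92/117 + 0.333·42/67 + 0.417·4/16 = 0.510.

0.51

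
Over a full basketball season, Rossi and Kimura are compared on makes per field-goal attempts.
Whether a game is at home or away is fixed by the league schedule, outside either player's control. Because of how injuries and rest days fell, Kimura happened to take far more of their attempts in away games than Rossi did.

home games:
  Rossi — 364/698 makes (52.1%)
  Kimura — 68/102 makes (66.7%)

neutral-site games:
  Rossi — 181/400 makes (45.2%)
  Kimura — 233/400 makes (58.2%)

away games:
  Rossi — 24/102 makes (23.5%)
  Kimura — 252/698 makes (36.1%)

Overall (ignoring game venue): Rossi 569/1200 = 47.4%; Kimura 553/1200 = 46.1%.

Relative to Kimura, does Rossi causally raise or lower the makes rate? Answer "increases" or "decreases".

decreases

Game venue satisfies the back-door criterion: it is not a descendant of the player, and it blocks the spurious path from player to outcome. Adjusting for it (i.e., using the within-game venue rates) gives the causal effect.
Within each level — home games: 52.1% vs 66.7%; neutral-site games: 45.2% vs 58.2%; away games: 23.5% vs 36.1% — Kimura is higher every time.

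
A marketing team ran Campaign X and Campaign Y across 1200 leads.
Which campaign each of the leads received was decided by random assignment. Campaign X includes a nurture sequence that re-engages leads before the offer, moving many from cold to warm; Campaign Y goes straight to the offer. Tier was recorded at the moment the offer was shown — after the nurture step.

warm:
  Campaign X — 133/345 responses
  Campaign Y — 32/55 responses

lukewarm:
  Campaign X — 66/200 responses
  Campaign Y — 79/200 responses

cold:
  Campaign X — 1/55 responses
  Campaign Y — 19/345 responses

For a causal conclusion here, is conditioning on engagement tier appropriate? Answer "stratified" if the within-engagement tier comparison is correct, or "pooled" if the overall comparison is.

Stratifying would compare campaigns among leads the campaigns themselves sorted into engagement tier groups — a form of selection on an intermediate. The unconditioned pooled rates give the total causal effect.
Pooled: Campaign X 33.3% vs Campaign Y 21.7%; Campaign X is higher overall.

pooled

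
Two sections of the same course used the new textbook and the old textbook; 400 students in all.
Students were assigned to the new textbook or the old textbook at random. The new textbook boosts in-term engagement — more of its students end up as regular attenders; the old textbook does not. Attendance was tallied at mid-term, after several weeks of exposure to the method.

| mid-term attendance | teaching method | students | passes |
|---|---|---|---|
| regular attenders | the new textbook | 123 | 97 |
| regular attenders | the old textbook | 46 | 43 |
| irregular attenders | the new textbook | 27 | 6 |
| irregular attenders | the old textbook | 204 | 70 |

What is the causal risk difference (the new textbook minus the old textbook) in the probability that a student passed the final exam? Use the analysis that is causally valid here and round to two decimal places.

+0.23

The distribution of mid-term attendance is itself part of what the teaching method does — it is an intermediate outcome. Holding it fixed would remove that part of the effect; the total effect is the pooled difference.
The causal difference is the pooled difference: 0.687 − 0.452 = +0.235.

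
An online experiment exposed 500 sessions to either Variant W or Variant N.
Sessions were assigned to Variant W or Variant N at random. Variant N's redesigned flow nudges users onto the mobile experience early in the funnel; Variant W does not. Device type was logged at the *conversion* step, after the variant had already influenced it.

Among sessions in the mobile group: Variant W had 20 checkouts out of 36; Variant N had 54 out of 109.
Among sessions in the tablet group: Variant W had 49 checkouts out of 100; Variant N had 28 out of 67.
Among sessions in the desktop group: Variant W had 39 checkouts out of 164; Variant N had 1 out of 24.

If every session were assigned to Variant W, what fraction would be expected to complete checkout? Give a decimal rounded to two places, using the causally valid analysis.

0.36

The device type-specific comparison favours Variant W throughout, but the pooled figures favour Variant N. The question is whether to condition on device type.
Device type here is a post-treatment variable shaped by the variant; conditioning on it would introduce bias rather than remove it. The overall comparison is the causal one.
So P(outcome | do(Variant W)) is just the pooled rate for Variant W: 108/300 = 0.360.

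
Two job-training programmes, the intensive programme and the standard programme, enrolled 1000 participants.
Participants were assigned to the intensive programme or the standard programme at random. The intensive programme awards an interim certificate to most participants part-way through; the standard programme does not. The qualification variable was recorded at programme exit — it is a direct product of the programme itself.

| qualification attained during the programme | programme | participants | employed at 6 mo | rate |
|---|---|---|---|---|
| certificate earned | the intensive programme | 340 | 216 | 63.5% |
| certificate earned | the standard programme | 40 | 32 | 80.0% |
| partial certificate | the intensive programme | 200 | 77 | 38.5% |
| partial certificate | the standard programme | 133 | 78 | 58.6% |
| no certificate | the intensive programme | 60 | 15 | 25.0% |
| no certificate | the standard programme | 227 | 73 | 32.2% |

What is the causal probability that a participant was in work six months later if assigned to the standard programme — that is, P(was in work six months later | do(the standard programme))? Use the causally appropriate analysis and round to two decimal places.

Qualification attained during the programme lies on the pathway programme → qualification attained during the programme → outcome, so adjusting for it blocks the indirect effect. For the total causal effect of programme, use the unadjusted pooled rates.
So P(outcome | do(the standard programme)) is just the pooled rate for the standard programme: 183/400 = 0.458.

0.46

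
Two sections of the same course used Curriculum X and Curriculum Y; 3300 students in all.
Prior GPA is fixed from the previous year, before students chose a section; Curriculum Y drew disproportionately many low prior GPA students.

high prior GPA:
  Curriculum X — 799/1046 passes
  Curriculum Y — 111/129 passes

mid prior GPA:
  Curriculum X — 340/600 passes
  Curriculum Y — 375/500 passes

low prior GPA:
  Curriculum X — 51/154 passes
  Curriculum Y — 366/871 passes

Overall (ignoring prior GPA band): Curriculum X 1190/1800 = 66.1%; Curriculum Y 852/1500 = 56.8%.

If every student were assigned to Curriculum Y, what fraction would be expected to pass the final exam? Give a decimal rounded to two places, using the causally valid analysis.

The stratified and pooled comparisons disagree (Curriculum Y wins within each prior GPA band; Curriculum X wins overall), so the answer turns on the causal role of prior GPA band.
The imbalance in prior GPA band arose from how students were allocated, not from anything the teaching method did; and prior GPA band independently affects the outcome. The pooled gap is confounded — condition on prior GPA band.
Standardising Curriculum Y to the population prior GPA band mix: 0.356·111/129 + 0.333·375/500 + 0.311·366/871 = 0.687.

0.69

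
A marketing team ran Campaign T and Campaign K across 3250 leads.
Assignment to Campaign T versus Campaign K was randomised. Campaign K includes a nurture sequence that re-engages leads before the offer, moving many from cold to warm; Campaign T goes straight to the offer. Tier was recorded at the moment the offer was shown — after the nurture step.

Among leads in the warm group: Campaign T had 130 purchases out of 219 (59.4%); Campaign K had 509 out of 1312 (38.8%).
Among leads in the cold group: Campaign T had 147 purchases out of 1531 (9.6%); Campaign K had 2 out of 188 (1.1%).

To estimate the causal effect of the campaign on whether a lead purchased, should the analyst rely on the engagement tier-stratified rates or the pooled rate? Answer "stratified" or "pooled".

Because the campaign influences engagement tier, engagement tier is a post-treatment mediator, not a confounder. Stratifying on it would bias the estimate; the causal effect is the crude pooled difference.
Pooled: Campaign T 15.8% vs Campaign K 34.1%; Campaign K is higher overall.

pooled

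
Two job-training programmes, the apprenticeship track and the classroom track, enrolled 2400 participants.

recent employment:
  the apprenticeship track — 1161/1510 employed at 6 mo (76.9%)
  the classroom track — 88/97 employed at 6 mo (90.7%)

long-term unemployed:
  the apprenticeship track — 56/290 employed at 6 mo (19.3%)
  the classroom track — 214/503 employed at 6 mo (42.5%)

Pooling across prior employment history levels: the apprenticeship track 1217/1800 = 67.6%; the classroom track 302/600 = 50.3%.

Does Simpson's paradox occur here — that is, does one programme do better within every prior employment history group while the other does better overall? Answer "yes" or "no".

Within each prior employment history level (recent employment 76.9% vs 90.7%; long-term unemployed 19.3% vs 42.5%), the classroom track has the higher rate every time. Pooled: 67.6% vs 50.3% — the apprenticeship track has the higher rate overall. The two comparisons disagree.

yes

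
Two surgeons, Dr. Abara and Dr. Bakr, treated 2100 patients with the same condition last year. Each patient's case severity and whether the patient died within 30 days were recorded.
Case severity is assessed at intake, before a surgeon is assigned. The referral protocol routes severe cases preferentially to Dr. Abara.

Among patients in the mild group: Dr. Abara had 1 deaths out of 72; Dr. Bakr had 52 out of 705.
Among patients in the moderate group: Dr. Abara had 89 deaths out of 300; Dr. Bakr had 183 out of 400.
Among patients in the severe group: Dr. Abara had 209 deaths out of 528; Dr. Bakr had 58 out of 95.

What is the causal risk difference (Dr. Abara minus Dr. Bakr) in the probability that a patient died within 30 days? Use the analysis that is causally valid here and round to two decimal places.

The case severity-specific comparison favours Dr. Abara throughout, but the pooled figures favour Dr. Bakr. The question is whether to condition on case severity.
Case severity satisfies the back-door criterion: it is not a descendant of the surgeon, and it blocks the spurious path from surgeon to outcome. Adjusting for it (i.e., using the within-case severity rates) gives the causal effect.
Adjusting over the population distribution of case severity: 0.370·(0.014−0.074) + 0.333·(0.297−0.458) + 0.297·(0.396−0.611) = -0.139.

-0.14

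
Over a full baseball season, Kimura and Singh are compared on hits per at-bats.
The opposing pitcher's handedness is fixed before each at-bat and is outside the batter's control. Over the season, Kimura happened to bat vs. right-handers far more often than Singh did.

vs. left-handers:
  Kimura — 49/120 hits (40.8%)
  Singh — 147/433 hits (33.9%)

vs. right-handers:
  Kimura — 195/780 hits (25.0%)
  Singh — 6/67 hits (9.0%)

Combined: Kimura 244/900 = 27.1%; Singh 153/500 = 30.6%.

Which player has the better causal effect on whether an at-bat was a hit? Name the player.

Since pitcher handedness is a pre-existing factor (not a product of the player) and it affects the outcome on its own, it is a confounder. The stratified rates, not the pooled rate, identify the causal effect.
Within each level — vs. left-handers: 40.8% vs 33.9%; vs. right-handers: 25.0% vs 9.0% — Kimura is higher every time.

Kimura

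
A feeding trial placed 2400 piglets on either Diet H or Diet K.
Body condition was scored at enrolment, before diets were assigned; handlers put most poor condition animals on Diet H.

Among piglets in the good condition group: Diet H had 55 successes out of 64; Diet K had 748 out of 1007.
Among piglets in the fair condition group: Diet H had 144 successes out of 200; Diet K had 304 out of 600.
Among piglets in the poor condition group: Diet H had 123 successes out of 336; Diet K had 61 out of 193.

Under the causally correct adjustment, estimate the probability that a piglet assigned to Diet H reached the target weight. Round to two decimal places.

Since starting body condition is a pre-existing factor (not a product of the diet) and it affects the outcome on its own, it is a confounder. The stratified rates, not the pooled rate, identify the causal effect.
Standardising Diet H to the population starting body condition mix: 0.446·55/64 + 0.333·144/200 + 0.220·123/336 = 0.704.

0.70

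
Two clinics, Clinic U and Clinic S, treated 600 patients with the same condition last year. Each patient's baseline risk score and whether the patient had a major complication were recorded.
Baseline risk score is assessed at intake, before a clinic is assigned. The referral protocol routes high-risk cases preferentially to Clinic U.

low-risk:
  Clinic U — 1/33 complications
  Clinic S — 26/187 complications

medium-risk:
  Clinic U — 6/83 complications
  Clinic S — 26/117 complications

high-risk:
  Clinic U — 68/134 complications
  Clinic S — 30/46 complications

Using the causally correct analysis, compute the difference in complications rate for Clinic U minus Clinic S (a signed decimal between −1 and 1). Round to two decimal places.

-0.13

Clinic U is lower inside every baseline risk score stratum but Clinic S is lower in aggregate. Whether to stratify depends on how baseline risk score relates to the clinic.
Since baseline risk score is a pre-existing factor (not a product of the clinic) and it affects the outcome on its own, it is a confounder. The stratified rates, not the pooled rate, identify the causal effect.
Adjusting over the population distribution of baseline risk score: 0.367·(0.030−0.139) + 0.333·(0.072−0.222) + 0.300·(0.507−0.652) = -0.133.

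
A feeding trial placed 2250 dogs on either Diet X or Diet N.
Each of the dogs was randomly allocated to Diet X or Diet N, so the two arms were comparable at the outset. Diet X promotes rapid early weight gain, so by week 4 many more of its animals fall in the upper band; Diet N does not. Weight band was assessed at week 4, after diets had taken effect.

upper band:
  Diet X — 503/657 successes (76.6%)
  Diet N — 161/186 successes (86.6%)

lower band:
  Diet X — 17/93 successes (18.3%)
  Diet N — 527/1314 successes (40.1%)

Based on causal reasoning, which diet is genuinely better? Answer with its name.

Diet X

Week-4 weight band is downstream of the diet. One should not condition on a consequence of treatment, so the overall rates are the right comparison.
Pooled: Diet X 69.3% vs Diet N 45.9%; Diet X is higher overall.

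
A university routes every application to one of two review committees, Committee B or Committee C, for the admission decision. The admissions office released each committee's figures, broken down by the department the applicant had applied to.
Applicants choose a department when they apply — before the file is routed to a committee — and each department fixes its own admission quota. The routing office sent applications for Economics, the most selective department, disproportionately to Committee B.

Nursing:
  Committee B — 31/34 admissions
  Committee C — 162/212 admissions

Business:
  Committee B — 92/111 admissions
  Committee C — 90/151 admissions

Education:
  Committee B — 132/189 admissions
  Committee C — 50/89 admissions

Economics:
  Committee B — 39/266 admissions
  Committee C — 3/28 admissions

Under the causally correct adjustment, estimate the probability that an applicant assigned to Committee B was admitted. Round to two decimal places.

0.63

Within every department level Committee B has the higher rate, yet pooled Committee C does — Simpson's reversal.
Since department is a pre-existing factor (not a product of the review committee) and it affects the outcome on its own, it is a confounder. The stratified rates, not the pooled rate, identify the causal effect.
Standardising Committee B to the population department mix: 0.228·31/34 + 0.243·92/111 + 0.257·132/189 + 0.272·39/266 = 0.628.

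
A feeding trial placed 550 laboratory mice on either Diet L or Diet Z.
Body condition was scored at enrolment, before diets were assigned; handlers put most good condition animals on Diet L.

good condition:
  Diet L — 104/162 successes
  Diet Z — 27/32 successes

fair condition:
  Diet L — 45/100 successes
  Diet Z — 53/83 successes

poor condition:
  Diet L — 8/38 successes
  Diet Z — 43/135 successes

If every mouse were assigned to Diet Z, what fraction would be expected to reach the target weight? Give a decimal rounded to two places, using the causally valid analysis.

0.61

Starting body condition differs across diets for reasons unrelated to any effect of the diet itself, and it separately predicts the outcome — a classic confounder. We must compare within starting body condition levels.
Standardising Diet Z to the population starting body condition mix: 0.353·27/32 + 0.333·53/83 + 0.315·43/135 = 0.610.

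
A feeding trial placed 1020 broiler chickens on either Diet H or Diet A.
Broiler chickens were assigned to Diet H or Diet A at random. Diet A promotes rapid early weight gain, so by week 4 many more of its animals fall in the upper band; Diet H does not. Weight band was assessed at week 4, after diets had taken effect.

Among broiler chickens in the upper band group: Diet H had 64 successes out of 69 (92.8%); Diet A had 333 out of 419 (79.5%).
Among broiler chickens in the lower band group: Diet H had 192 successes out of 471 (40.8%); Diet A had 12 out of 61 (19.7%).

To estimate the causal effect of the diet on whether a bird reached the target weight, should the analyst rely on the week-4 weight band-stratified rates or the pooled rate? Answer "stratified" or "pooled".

pooled

Within every week-4 weight band level Diet H has the higher rate, yet pooled Diet A does — Simpson's reversal.
Week-4 weight band is downstream of the diet. One should not condition on a consequence of treatment, so the overall rates are the right comparison.
Pooled: Diet H 47.4% vs Diet A 71.9%; Diet A is higher overall.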